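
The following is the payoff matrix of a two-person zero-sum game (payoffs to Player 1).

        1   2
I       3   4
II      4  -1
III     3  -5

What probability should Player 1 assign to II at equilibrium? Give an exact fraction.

Row minima: I → 3, II → -1, III → -5; maximin = 3.
Column maxima: 1 → 4, 2 → 4; minimax = 4.
3 ≠ 4, so there is no saddle point; optimal play is mixed.
III is strictly dominated by II, so Player 1 never plays it.
On the remaining 2×2 (I, II vs 1, 2):
Let Player 1 play I with probability p. Expected payoff against 1: 3p + 4(1−p) = −p + 4; against 2: 4p + (-1)(1−p) = 5p − 1.
Setting these equal: −p + 4 = 5p − 1 ⇒ −6p = -5 ⇒ p = 5/6, and the value is (-1)·(5/6) + 4 = 19/6.
For Player 2: with q = P(1), equating I's and II's payoffs gives −q + 4 = 5q − 1 ⇒ q = 5/6.

1/6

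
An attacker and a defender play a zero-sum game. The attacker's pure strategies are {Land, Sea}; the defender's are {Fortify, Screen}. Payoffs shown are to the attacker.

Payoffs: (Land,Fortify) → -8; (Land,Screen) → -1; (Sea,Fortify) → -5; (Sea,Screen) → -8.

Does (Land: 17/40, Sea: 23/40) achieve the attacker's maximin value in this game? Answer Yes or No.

No

Against Fortify this mix gives (17/40)·(-8) + (23/40)·(-5) = -251/40.
Against Screen this mix gives (17/40)·(-1) + (23/40)·(-8) = -201/40.
The defender will play Fortify, holding the attacker to -251/40. Shifting weight toward the row that does better against Fortify would raise this floor (the equalizing mix achieves -59/10 against both Fortify and Screen), so the proposed strategy is not optimal.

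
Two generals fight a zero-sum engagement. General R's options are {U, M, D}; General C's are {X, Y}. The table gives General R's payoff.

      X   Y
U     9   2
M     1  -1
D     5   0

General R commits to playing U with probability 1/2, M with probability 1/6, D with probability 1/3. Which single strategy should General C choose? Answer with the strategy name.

If General C plays X, General R's expected payoff is (1/2)·9 + (1/6)·1 + (1/3)·5 = 19/3.
If General C plays Y, General R's expected payoff is (1/2)·2 + (1/6)·(-1) + (1/3)·0 = 5/6.
General C minimizes General R's payoff; the smallest is 5/6, so the best response is Y.

Y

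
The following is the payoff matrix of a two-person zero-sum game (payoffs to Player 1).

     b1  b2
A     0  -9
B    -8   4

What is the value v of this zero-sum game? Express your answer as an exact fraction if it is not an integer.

Row minima: A → -9, B → -8; maximin = -8.
Column maxima: b1 → 0, b2 → 4; minimax = 0.
-8 ≠ 0, so there is no saddle point; optimal play is mixed.
Let Player 1 play A with probability p. Expected payoff against b1: 0p + (-8)(1−p) = 8p − 8; against b2: (-9)p + 4(1−p) = −13p + 4.
Setting these equal: 8p − 8 = −13p + 4 ⇒ 21p = 12 ⇒ p = 4/7, and the value is (8)·(4/7) − 8 = -24/7.
For Player 2: with q = P(b1), equating A's and B's payoffs gives 9q − 9 = −12q + 4 ⇒ q = 13/21.

-24/7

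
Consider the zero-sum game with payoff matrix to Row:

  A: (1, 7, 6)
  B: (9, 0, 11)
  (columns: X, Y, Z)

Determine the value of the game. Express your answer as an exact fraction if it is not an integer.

Row minima: A → 1, B → 0; maximin = 1.
Column maxima: X → 9, Y → 7, Z → 11; minimax = 7.
1 ≠ 7, so there is no saddle point; optimal play is mixed.
Z is strictly dominated by X (it gives Row strictly more in every row), so Column never plays it.
On the remaining 2×2 (A, B vs X, Y):
Let Row play A with probability p. Expected payoff against X: 1p + 9(1−p) = −8p + 9; against Y: 7p + 0(1−p) = 7p.
Setting these equal: −8p + 9 = 7p ⇒ −15p = -9 ⇒ p = 3/5, and the value is (-8)·(3/5) + 9 = 21/5.
For Column: with q = P(X), equating A's and B's payoffs gives −6q + 7 = 9q ⇒ q = 7/15.

21/5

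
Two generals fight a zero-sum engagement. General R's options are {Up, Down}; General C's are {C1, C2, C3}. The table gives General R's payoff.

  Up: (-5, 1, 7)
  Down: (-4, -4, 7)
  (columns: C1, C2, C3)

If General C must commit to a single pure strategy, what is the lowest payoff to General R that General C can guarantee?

-4

Column maxima: C1 → -4, C2 → 1, C3 → 7.
The smallest of these is -4.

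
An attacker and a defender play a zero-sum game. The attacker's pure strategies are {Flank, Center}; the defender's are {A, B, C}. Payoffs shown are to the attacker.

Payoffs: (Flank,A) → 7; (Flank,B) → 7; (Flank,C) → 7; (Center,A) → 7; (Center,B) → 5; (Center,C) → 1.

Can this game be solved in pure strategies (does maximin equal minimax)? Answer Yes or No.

Yes

Row minima: Flank → 7, Center → 1; maximin = 7.
Column maxima: A → 7, B → 7, C → 7; minimax = 7.
maximin = minimax = 7, so a saddle point exists.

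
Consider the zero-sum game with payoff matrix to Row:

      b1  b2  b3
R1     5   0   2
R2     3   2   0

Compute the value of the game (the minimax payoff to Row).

1

Row minima: R1 → 0, R2 → 0; maximin = 0.
Column maxima: b1 → 5, b2 → 2, b3 → 2; minimax = 2.
0 ≠ 2, so there is no saddle point; optimal play is mixed.
b1 is strictly dominated by b2 (it gives Row strictly more in every row), so Column never plays it.
On the remaining 2×2 (R1, R2 vs b2, b3):
Let Row play R1 with probability p. Expected payoff against b2: 0p + 2(1−p) = −2p + 2; against b3: 2p + 0(1−p) = 2p.
Setting these equal: −2p + 2 = 2p ⇒ −4p = -2 ⇒ p = 1/2, and the value is (-2)·(1/2) + 2 = 1.
For Column: with q = P(b2), equating R1's and R2's payoffs gives −2q + 2 = 2q ⇒ q = 1/2.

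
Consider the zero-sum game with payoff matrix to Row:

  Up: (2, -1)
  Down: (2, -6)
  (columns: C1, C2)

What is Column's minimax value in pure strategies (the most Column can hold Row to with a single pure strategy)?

-1

Column maxima: C1 → 2, C2 → -1.
The smallest of these is -1.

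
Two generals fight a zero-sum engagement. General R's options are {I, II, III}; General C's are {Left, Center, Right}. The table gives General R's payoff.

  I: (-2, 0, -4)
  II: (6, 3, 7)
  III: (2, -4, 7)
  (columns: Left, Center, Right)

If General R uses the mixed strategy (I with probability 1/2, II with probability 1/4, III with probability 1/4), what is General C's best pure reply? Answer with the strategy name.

Center

If General C plays Left, General R's expected payoff is (1/2)·(-2) + (1/4)·6 + (1/4)·2 = 1.
If General C plays Center, General R's expected payoff is (1/2)·0 + (1/4)·3 + (1/4)·(-4) = -1/4.
If General C plays Right, General R's expected payoff is (1/2)·(-4) + (1/4)·7 + (1/4)·7 = 3/2.
General C minimizes General R's payoff; the smallest is -1/4, so the best response is Center.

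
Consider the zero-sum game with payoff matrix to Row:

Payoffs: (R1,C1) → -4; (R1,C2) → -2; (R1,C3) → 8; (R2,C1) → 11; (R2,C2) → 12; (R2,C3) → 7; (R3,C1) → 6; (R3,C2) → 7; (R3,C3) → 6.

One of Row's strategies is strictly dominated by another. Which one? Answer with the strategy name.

R2 gives a strictly higher payoff than R3 against every column: 11 > 6, 12 > 7, 7 > 6.
So R3 is strictly dominated and Row never plays it.

R3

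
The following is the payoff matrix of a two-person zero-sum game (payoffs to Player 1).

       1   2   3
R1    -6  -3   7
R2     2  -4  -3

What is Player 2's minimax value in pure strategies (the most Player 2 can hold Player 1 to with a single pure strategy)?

Column maxima: 1 → 2, 2 → -3, 3 → 7.
The smallest of these is -3.

-3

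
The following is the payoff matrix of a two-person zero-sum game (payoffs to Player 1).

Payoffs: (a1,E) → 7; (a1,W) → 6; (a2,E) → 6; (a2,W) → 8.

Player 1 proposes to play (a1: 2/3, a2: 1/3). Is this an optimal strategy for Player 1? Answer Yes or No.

Against E this mix gives (2/3)·7 + (1/3)·6 = 20/3.
Against W this mix gives (2/3)·6 + (1/3)·8 = 20/3.
All of Player 2's active replies (E, W) yield 20/3, and no column does worse for Player 1. The mix makes Player 2 indifferent and guarantees 20/3, so it is optimal.

Yes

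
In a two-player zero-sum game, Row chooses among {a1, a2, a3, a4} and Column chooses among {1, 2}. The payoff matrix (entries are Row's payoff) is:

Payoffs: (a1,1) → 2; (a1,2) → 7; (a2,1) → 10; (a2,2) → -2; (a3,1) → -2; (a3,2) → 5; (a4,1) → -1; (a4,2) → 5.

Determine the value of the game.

74/17

Row minima: a1 → 2, a2 → -2, a3 → -2, a4 → -1; maximin = 2.
Column maxima: 1 → 10, 2 → 7; minimax = 7.
2 ≠ 7, so there is no saddle point; optimal play is mixed.
a3 is strictly dominated by a1, so Row never plays it.
a4 is strictly dominated by a1, so Row never plays it.
On the remaining 2×2 (a1, a2 vs 1, 2):
Let Row play a1 with probability p. Expected payoff against 1: 2p + 10(1−p) = −8p + 10; against 2: 7p + (-2)(1−p) = 9p − 2.
Setting these equal: −8p + 10 = 9p − 2 ⇒ −17p = -12 ⇒ p = 12/17, and the value is (-8)·(12/17) + 10 = 74/17.
For Column: with q = P(1), equating a1's and a2's payoffs gives −5q + 7 = 12q − 2 ⇒ q = 9/17.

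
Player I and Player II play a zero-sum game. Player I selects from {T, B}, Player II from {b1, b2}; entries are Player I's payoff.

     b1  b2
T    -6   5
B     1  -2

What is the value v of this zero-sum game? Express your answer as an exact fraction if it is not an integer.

Row minima: T → -6, B → -2; maximin = -2.
Column maxima: b1 → 1, b2 → 5; minimax = 1.
-2 ≠ 1, so there is no saddle point; optimal play is mixed.
Let Player I play T with probability p. Expected payoff against b1: (-6)p + 1(1−p) = −7p + 1; against b2: 5p + (-2)(1−p) = 7p − 2.
Setting these equal: −7p + 1 = 7p − 2 ⇒ −14p = -3 ⇒ p = 3/14, and the value is (-7)·(3/14) + 1 = -1/2.
For Player II: with q = P(b1), equating T's and B's payoffs gives −11q + 5 = 3q − 2 ⇒ q = 1/2.

-1/2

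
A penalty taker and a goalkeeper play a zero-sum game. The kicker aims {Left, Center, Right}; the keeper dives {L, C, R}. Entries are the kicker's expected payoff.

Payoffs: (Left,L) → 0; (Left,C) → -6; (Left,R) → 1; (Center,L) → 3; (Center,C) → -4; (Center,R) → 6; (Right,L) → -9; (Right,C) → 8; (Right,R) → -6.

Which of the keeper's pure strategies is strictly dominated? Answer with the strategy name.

R

L holds the kicker's payoff strictly below R in every row: 0 < 1, 3 < 6, -9 < -6.
So R is strictly dominated for the keeper.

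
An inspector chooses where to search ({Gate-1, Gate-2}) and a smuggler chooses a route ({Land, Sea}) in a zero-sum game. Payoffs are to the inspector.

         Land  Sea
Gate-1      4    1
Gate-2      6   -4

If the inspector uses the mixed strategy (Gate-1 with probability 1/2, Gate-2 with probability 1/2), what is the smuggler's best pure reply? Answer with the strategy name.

Sea

If the smuggler plays Land, the inspector's expected payoff is (1/2)·4 + (1/2)·6 = 5.
If the smuggler plays Sea, the inspector's expected payoff is (1/2)·1 + (1/2)·(-4) = -3/2.
The smuggler minimizes the inspector's payoff; the smallest is -3/2, so the best response is Sea.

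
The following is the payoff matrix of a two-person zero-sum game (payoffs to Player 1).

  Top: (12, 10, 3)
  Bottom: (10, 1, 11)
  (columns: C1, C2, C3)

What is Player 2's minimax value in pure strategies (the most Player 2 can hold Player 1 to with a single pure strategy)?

Column maxima: C1 → 12, C2 → 10, C3 → 11.
The smallest of these is 10.

10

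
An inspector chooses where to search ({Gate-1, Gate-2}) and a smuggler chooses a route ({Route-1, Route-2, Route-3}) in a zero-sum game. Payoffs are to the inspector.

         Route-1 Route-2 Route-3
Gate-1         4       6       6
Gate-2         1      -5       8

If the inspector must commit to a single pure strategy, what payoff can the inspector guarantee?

4

Row minima: Gate-1 → 4, Gate-2 → -5.
The best of these is 4.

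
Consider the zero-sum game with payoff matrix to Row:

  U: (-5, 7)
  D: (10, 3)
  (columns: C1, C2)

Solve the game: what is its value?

85/19

Row minima: U → -5, D → 3; maximin = 3.
Column maxima: C1 → 10, C2 → 7; minimax = 7.
3 ≠ 7, so there is no saddle point; optimal play is mixed.
Let Row play U with probability p. Expected payoff against C1: (-5)p + 10(1−p) = −15p + 10; against C2: 7p + 3(1−p) = 4p + 3.
Setting these equal: −15p + 10 = 4p + 3 ⇒ −19p = -7 ⇒ p = 7/19, and the value is (-15)·(7/19) + 10 = 85/19.
For Column: with q = P(C1), equating U's and D's payoffs gives −12q + 7 = 7q + 3 ⇒ q = 4/19.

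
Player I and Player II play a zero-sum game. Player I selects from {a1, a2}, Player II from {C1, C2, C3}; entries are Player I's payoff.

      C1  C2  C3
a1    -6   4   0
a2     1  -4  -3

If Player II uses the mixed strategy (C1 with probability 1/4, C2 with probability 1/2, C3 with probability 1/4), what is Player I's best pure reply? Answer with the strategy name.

Expected payoff of a1: (1/4)·(-6) + (1/2)·4 + (1/4)·0 = 1/2.
Expected payoff of a2: (1/4)·1 + (1/2)·(-4) + (1/4)·(-3) = -5/2.
The largest is 1/2, so Player I's best response is a1.

a1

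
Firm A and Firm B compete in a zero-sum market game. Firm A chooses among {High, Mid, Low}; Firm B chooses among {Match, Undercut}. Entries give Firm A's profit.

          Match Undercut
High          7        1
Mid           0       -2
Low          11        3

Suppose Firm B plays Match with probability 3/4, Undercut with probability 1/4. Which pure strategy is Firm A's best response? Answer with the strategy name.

Expected payoff of High: (3/4)·7 + (1/4)·1 = 11/2.
Expected payoff of Mid: (3/4)·0 + (1/4)·(-2) = -1/2.
Expected payoff of Low: (3/4)·11 + (1/4)·3 = 9.
The largest is 9, so Firm A's best response is Low.

Low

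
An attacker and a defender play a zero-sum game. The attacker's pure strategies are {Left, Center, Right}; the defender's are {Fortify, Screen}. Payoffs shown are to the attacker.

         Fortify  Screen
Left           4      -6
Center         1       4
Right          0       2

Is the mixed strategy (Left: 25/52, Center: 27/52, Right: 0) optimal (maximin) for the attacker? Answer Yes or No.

Against Fortify this mix gives (25/52)·4 + (27/52)·1 = 127/52.
Against Screen this mix gives (25/52)·(-6) + (27/52)·4 = -21/26.
The defender will play Screen, holding the attacker to -21/26. Shifting weight toward the row that does better against Screen would raise this floor (the equalizing mix achieves 22/13 against both Screen and Fortify), so the proposed strategy is not optimal.

No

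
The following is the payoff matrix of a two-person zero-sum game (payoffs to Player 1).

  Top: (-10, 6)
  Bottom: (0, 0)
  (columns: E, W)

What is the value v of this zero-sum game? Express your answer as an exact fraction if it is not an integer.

0

Row minima: Top → -10, Bottom → 0; maximin = 0.
Column maxima: E → 0, W → 6; minimax = 0.
Since maximin = minimax = 0, there is a saddle point and the value is 0.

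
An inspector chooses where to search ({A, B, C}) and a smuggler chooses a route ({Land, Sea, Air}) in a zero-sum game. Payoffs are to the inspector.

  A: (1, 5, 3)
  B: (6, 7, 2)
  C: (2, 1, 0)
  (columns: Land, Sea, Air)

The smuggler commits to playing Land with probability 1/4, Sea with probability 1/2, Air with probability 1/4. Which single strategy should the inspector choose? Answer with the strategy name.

B

Expected payoff of A: (1/4)·1 + (1/2)·5 + (1/4)·3 = 7/2.
Expected payoff of B: (1/4)·6 + (1/2)·7 + (1/4)·2 = 11/2.
Expected payoff of C: (1/4)·2 + (1/2)·1 + (1/4)·0 = 1.
The largest is 11/2, so the inspector's best response is B.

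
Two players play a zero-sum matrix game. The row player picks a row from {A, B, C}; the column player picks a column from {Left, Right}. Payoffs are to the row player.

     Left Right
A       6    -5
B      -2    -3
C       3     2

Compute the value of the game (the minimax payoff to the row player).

2

Row minima: A → -5, B → -3, C → 2; maximin = 2.
Column maxima: Left → 6, Right → 2; minimax = 2.
Since maximin = minimax = 2, there is a saddle point and the value is 2.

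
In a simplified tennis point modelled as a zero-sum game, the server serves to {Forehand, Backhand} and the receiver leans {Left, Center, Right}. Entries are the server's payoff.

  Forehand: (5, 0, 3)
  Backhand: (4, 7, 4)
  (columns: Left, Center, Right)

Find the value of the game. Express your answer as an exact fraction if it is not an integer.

Row minima: Forehand → 0, Backhand → 4; maximin = 4.
Column maxima: Left → 5, Center → 7, Right → 4; minimax = 4.
Since maximin = minimax = 4, there is a saddle point and the value is 4.

4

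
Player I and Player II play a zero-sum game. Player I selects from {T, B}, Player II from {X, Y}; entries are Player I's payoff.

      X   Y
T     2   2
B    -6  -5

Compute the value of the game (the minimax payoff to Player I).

Row minima: T → 2, B → -6; maximin = 2.
Column maxima: X → 2, Y → 2; minimax = 2.
Since maximin = minimax = 2, there is a saddle point and the value is 2.

2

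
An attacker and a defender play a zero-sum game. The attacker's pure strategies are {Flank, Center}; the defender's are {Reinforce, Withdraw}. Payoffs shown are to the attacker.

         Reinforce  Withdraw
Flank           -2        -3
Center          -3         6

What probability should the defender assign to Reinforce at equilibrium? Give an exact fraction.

9/10

Row minima: Flank → -3, Center → -3; maximin = -3.
Column maxima: Reinforce → -2, Withdraw → 6; minimax = -2.
-3 ≠ -2, so there is no saddle point; optimal play is mixed.
Let the attacker play Flank with probability p. Expected payoff against Reinforce: (-2)p + (-3)(1−p) = p − 3; against Withdraw: (-3)p + 6(1−p) = −9p + 6.
Setting these equal: p − 3 = −9p + 6 ⇒ 10p = 9 ⇒ p = 9/10, and the value is (1)·(9/10) − 3 = -21/10.
For the defender: with q = P(Reinforce), equating Flank's and Center's payoffs gives q − 3 = −9q + 6 ⇒ q = 9/10.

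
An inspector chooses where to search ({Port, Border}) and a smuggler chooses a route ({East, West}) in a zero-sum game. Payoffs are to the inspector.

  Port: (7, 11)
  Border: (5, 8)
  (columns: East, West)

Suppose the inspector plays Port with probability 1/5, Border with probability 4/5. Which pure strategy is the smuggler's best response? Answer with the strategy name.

If the smuggler plays East, the inspector's expected payoff is (1/5)·7 + (4/5)·5 = 27/5.
If the smuggler plays West, the inspector's expected payoff is (1/5)·11 + (4/5)·8 = 43/5.
The smuggler minimizes the inspector's payoff; the smallest is 27/5, so the best response is East.

East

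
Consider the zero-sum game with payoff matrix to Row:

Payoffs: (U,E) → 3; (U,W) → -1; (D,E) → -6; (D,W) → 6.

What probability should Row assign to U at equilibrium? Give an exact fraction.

Row minima: U → -1, D → -6; maximin = -1.
Column maxima: E → 3, W → 6; minimax = 3.
-1 ≠ 3, so there is no saddle point; optimal play is mixed.
Let Row play U with probability p. Expected payoff against E: 3p + (-6)(1−p) = 9p − 6; against W: (-1)p + 6(1−p) = −7p + 6.
Setting these equal: 9p − 6 = −7p + 6 ⇒ 16p = 12 ⇒ p = 3/4, and the value is (9)·(3/4) − 6 = 3/4.
For Column: with q = P(E), equating U's and D's payoffs gives 4q − 1 = −12q + 6 ⇒ q = 7/16.

3/4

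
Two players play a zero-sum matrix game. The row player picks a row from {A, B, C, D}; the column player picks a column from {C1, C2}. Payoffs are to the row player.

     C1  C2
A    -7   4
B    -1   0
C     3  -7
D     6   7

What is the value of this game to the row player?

6

Row minima: A → -7, B → -1, C → -7, D → 6; maximin = 6.
Column maxima: C1 → 6, C2 → 7; minimax = 6.
Since maximin = minimax = 6, there is a saddle point and the value is 6.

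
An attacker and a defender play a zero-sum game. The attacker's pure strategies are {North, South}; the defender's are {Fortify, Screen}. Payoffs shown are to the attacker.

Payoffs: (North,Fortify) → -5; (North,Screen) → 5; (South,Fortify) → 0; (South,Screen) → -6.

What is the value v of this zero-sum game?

-15/8

Row minima: North → -5, South → -6; maximin = -5.
Column maxima: Fortify → 0, Screen → 5; minimax = 0.
-5 ≠ 0, so there is no saddle point; optimal play is mixed.
Let the attacker play North with probability p. Expected payoff against Fortify: (-5)p + 0(1−p) = −5p; against Screen: 5p + (-6)(1−p) = 11p − 6.
Setting these equal: −5p = 11p − 6 ⇒ −16p = -6 ⇒ p = 3/8, and the value is (-5)·(3/8) = -15/8.
For the defender: with q = P(Fortify), equating North's and South's payoffs gives −10q + 5 = 6q − 6 ⇒ q = 11/16.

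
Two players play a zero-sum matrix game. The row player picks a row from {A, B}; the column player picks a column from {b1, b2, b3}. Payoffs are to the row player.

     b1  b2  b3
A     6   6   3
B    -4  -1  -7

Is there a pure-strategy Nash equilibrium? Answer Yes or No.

Row minima: A → 3, B → -7; maximin = 3.
Column maxima: b1 → 6, b2 → 6, b3 → 3; minimax = 3.
maximin = minimax = 3, so a saddle point exists.

Yes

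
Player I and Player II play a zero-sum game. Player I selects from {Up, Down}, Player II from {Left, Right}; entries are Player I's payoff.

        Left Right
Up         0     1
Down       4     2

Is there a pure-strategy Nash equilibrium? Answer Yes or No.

Row minima: Up → 0, Down → 2; maximin = 2.
Column maxima: Left → 4, Right → 2; minimax = 2.
maximin = minimax = 2, so a saddle point exists.

Yes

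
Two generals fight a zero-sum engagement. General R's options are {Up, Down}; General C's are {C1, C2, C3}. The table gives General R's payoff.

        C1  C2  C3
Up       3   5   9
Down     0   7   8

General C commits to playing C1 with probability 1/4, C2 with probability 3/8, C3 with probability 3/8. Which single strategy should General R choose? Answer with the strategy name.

Expected payoff of Up: (1/4)·3 + (3/8)·5 + (3/8)·9 = 6.
Expected payoff of Down: (1/4)·0 + (3/8)·7 + (3/8)·8 = 45/8.
The largest is 6, so General R's best response is Up.

Up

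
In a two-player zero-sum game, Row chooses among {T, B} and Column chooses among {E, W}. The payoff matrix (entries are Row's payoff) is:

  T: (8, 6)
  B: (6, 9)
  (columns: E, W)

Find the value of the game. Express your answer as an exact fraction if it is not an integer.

Row minima: T → 6, B → 6; maximin = 6.
Column maxima: E → 8, W → 9; minimax = 8.
6 ≠ 8, so there is no saddle point; optimal play is mixed.
Let Row play T with probability p. Expected payoff against E: 8p + 6(1−p) = 2p + 6; against W: 6p + 9(1−p) = −3p + 9.
Setting these equal: 2p + 6 = −3p + 9 ⇒ 5p = 3 ⇒ p = 3/5, and the value is (2)·(3/5) + 6 = 36/5.
For Column: with q = P(E), equating T's and B's payoffs gives 2q + 6 = −3q + 9 ⇒ q = 3/5.

36/5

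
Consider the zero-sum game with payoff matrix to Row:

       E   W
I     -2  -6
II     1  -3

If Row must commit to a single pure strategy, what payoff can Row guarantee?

-3

Row minima: I → -6, II → -3.
The best of these is -3.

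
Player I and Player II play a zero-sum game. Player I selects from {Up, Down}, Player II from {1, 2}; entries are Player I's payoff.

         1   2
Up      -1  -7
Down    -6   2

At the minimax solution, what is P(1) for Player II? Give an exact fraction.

Row minima: Up → -7, Down → -6; maximin = -6.
Column maxima: 1 → -1, 2 → 2; minimax = -1.
-6 ≠ -1, so there is no saddle point; optimal play is mixed.
Let Player I play Up with probability p. Expected payoff against 1: (-1)p + (-6)(1−p) = 5p − 6; against 2: (-7)p + 2(1−p) = −9p + 2.
Setting these equal: 5p − 6 = −9p + 2 ⇒ 14p = 8 ⇒ p = 4/7, and the value is (5)·(4/7) − 6 = -22/7.
For Player II: with q = P(1), equating Up's and Down's payoffs gives 6q − 7 = −8q + 2 ⇒ q = 9/14.

9/14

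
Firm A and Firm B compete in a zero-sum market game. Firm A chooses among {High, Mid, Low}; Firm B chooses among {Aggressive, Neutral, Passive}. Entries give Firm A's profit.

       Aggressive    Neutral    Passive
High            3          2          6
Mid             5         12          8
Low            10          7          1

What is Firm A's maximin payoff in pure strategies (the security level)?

5

Row minima: High → 2, Mid → 5, Low → 1.
The best of these is 5.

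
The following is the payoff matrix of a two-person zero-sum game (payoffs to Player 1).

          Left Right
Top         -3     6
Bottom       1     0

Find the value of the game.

Row minima: Top → -3, Bottom → 0; maximin = 0.
Column maxima: Left → 1, Right → 6; minimax = 1.
0 ≠ 1, so there is no saddle point; optimal play is mixed.
Let Player 1 play Top with probability p. Expected payoff against Left: (-3)p + 1(1−p) = −4p + 1; against Right: 6p + 0(1−p) = 6p.
Setting these equal: −4p + 1 = 6p ⇒ −10p = -1 ⇒ p = 1/10, and the value is (-4)·(1/10) + 1 = 3/5.
For Player 2: with q = P(Left), equating Top's and Bottom's payoffs gives −9q + 6 = q ⇒ q = 3/5.

3/5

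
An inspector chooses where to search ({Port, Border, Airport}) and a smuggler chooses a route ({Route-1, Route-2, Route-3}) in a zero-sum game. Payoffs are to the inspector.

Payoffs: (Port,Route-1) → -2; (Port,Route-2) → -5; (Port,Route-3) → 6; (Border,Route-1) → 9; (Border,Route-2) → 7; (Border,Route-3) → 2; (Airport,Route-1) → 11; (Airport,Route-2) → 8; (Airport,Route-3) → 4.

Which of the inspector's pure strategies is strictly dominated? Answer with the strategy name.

Airport gives a strictly higher payoff than Border against every column: 11 > 9, 8 > 7, 4 > 2.
So Border is strictly dominated and the inspector never plays it.

Border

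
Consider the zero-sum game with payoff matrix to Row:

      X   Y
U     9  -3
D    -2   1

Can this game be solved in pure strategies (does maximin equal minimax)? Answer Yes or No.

Row minima: U → -3, D → -2; maximin = -2.
Column maxima: X → 9, Y → 1; minimax = 1.
-2 ≠ 1, so no pure-strategy equilibrium exists.

No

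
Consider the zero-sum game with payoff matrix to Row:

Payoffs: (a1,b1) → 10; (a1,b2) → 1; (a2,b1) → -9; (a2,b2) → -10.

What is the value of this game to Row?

Row minima: a1 → 1, a2 → -10; maximin = 1.
Column maxima: b1 → 10, b2 → 1; minimax = 1.
Since maximin = minimax = 1, there is a saddle point and the value is 1.

1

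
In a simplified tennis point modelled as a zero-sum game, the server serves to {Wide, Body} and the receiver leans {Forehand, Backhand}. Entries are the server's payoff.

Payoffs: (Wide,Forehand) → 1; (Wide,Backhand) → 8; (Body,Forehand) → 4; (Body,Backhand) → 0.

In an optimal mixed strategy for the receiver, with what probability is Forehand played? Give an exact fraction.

8/11

Row minima: Wide → 1, Body → 0; maximin = 1.
Column maxima: Forehand → 4, Backhand → 8; minimax = 4.
1 ≠ 4, so there is no saddle point; optimal play is mixed.
Let the server play Wide with probability p. Expected payoff against Forehand: 1p + 4(1−p) = −3p + 4; against Backhand: 8p + 0(1−p) = 8p.
Setting these equal: −3p + 4 = 8p ⇒ −11p = -4 ⇒ p = 4/11, and the value is (-3)·(4/11) + 4 = 32/11.
For the receiver: with q = P(Forehand), equating Wide's and Body's payoffs gives −7q + 8 = 4q ⇒ q = 8/11.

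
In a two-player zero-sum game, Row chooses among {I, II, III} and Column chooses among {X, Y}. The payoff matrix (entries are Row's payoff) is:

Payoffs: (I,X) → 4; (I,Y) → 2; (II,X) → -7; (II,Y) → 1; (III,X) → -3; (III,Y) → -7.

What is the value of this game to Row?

Row minima: I → 2, II → -7, III → -7; maximin = 2.
Column maxima: X → 4, Y → 2; minimax = 2.
Since maximin = minimax = 2, there is a saddle point and the value is 2.

2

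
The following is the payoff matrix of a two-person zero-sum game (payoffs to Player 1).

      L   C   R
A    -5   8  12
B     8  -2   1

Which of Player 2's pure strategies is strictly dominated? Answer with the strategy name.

R

C holds Player 1's payoff strictly below R in every row: 8 < 12, -2 < 1.
So R is strictly dominated for Player 2.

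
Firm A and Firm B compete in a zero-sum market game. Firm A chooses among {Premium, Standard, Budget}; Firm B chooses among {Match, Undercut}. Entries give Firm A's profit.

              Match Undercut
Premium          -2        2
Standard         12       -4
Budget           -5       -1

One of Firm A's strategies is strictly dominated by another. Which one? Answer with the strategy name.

Budget

Premium gives a strictly higher payoff than Budget against every column: -2 > -5, 2 > -1.
So Budget is strictly dominated and Firm A never plays it.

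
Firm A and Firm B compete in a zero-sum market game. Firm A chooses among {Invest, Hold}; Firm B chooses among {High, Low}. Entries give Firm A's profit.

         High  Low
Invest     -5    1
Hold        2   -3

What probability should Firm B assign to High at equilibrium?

Row minima: Invest → -5, Hold → -3; maximin = -3.
Column maxima: High → 2, Low → 1; minimax = 1.
-3 ≠ 1, so there is no saddle point; optimal play is mixed.
Let Firm A play Invest with probability p. Expected payoff against High: (-5)p + 2(1−p) = −7p + 2; against Low: 1p + (-3)(1−p) = 4p − 3.
Setting these equal: −7p + 2 = 4p − 3 ⇒ −11p = -5 ⇒ p = 5/11, and the value is (-7)·(5/11) + 2 = -13/11.
For Firm B: with q = P(High), equating Invest's and Hold's payoffs gives −6q + 1 = 5q − 3 ⇒ q = 4/11.

4/11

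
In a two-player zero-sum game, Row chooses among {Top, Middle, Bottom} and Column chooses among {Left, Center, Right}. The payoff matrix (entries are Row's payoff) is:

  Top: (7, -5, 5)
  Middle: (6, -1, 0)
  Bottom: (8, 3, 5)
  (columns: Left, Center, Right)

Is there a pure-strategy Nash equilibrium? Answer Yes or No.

Row minima: Top → -5, Middle → -1, Bottom → 3; maximin = 3.
Column maxima: Left → 8, Center → 3, Right → 5; minimax = 3.
maximin = minimax = 3, so a saddle point exists.

Yes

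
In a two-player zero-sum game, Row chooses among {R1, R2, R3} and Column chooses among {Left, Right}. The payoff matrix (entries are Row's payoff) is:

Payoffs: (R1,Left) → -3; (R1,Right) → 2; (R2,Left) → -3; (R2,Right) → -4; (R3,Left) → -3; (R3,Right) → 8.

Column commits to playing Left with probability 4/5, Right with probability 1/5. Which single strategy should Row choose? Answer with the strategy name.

R3

Expected payoff of R1: (4/5)·(-3) + (1/5)·2 = -2.
Expected payoff of R2: (4/5)·(-3) + (1/5)·(-4) = -16/5.
Expected payoff of R3: (4/5)·(-3) + (1/5)·8 = -4/5.
The largest is -4/5, so Row's best response is R3.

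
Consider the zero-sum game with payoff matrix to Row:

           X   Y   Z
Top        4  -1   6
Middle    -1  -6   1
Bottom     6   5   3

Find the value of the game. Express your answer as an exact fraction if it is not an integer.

Row minima: Top → -1, Middle → -6, Bottom → 3; maximin = 3.
Column maxima: X → 6, Y → 5, Z → 6; minimax = 5.
3 ≠ 5, so there is no saddle point; optimal play is mixed.
Middle is strictly dominated by Top, so Row never plays it.
X is strictly dominated by Y (it gives Row strictly more in every row), so Column never plays it.
On the remaining 2×2 (Top, Bottom vs Y, Z):
Let Row play Top with probability p. Expected payoff against Y: (-1)p + 5(1−p) = −6p + 5; against Z: 6p + 3(1−p) = 3p + 3.
Setting these equal: −6p + 5 = 3p + 3 ⇒ −9p = -2 ⇒ p = 2/9, and the value is (-6)·(2/9) + 5 = 11/3.
For Column: with q = P(Y), equating Top's and Bottom's payoffs gives −7q + 6 = 2q + 3 ⇒ q = 1/3.

11/3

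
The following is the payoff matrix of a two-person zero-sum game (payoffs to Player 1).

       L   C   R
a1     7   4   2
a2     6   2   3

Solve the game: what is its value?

Row minima: a1 → 2, a2 → 2; maximin = 2.
Column maxima: L → 7, C → 4, R → 3; minimax = 3.
2 ≠ 3, so there is no saddle point; optimal play is mixed.
L is strictly dominated by C (it gives Player 1 strictly more in every row), so Player 2 never plays it.
On the remaining 2×2 (a1, a2 vs C, R):
Let Player 1 play a1 with probability p. Expected payoff against C: 4p + 2(1−p) = 2p + 2; against R: 2p + 3(1−p) = −p + 3.
Setting these equal: 2p + 2 = −p + 3 ⇒ 3p = 1 ⇒ p = 1/3, and the value is (2)·(1/3) + 2 = 8/3.
For Player 2: with q = P(C), equating a1's and a2's payoffs gives 2q + 2 = −q + 3 ⇒ q = 1/3.

8/3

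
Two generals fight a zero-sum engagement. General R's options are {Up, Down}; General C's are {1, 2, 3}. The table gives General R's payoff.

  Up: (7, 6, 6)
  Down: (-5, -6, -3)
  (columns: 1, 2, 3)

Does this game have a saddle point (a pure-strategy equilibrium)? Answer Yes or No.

Row minima: Up → 6, Down → -6; maximin = 6.
Column maxima: 1 → 7, 2 → 6, 3 → 6; minimax = 6.
maximin = minimax = 6, so a saddle point exists.

Yes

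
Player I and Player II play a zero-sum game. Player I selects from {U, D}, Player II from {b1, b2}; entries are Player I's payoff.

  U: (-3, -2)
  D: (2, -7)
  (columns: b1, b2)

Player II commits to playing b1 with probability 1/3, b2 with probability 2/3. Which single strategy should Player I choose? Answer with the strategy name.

Expected payoff of U: (1/3)·(-3) + (2/3)·(-2) = -7/3.
Expected payoff of D: (1/3)·2 + (2/3)·(-7) = -4.
The largest is -7/3, so Player I's best response is U.

U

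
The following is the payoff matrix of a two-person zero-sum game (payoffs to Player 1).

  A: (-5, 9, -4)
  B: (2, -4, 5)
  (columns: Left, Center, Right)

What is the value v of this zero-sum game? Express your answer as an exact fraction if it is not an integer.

Row minima: A → -5, B → -4; maximin = -4.
Column maxima: Left → 2, Center → 9, Right → 5; minimax = 2.
-4 ≠ 2, so there is no saddle point; optimal play is mixed.
Right is strictly dominated by Left (it gives Player 1 strictly more in every row), so Player 2 never plays it.
On the remaining 2×2 (A, B vs Left, Center):
Let Player 1 play A with probability p. Expected payoff against Left: (-5)p + 2(1−p) = −7p + 2; against Center: 9p + (-4)(1−p) = 13p − 4.
Setting these equal: −7p + 2 = 13p − 4 ⇒ −20p = -6 ⇒ p = 3/10, and the value is (-7)·(3/10) + 2 = -1/10.
For Player 2: with q = P(Left), equating A's and B's payoffs gives −14q + 9 = 6q − 4 ⇒ q = 13/20.

-1/10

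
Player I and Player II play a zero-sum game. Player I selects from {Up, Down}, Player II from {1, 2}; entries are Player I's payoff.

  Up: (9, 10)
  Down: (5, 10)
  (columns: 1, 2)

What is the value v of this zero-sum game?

9

Row minima: Up → 9, Down → 5; maximin = 9.
Column maxima: 1 → 9, 2 → 10; minimax = 9.
Since maximin = minimax = 9, there is a saddle point and the value is 9.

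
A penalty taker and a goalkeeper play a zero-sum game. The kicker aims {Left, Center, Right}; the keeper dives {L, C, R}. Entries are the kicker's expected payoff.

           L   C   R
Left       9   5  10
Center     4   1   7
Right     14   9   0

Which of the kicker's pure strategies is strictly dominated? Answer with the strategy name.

Left gives a strictly higher payoff than Center against every column: 9 > 4, 5 > 1, 10 > 7.
So Center is strictly dominated and the kicker never plays it.

Center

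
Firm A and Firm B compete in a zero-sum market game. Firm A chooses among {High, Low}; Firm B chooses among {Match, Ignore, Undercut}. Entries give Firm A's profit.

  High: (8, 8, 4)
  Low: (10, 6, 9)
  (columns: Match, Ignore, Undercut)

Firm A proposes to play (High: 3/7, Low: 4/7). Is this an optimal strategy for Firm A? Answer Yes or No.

Yes

Against Match this mix gives (3/7)·8 + (4/7)·10 = 64/7.
Against Ignore this mix gives (3/7)·8 + (4/7)·6 = 48/7.
Against Undercut this mix gives (3/7)·4 + (4/7)·9 = 48/7.
All of Firm B's active replies (Ignore, Undercut) yield 48/7, and no column does worse for Firm A. The mix makes Firm B indifferent and guarantees 48/7, so it is optimal.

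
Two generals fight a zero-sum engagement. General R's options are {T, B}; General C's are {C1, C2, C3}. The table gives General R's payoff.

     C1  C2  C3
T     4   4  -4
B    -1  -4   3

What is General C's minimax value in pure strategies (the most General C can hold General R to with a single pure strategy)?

3

Column maxima: C1 → 4, C2 → 4, C3 → 3.
The smallest of these is 3.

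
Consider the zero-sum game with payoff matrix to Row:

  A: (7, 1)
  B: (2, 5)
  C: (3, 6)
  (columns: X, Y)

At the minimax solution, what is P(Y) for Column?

4/9

Row minima: A → 1, B → 2, C → 3; maximin = 3.
Column maxima: X → 7, Y → 6; minimax = 6.
3 ≠ 6, so there is no saddle point; optimal play is mixed.
B is strictly dominated by C, so Row never plays it.
On the remaining 2×2 (A, C vs X, Y):
Let Row play A with probability p. Expected payoff against X: 7p + 3(1−p) = 4p + 3; against Y: 1p + 6(1−p) = −5p + 6.
Setting these equal: 4p + 3 = −5p + 6 ⇒ 9p = 3 ⇒ p = 1/3, and the value is (4)·(1/3) + 3 = 13/3.
For Column: with q = P(X), equating A's and C's payoffs gives 6q + 1 = −3q + 6 ⇒ q = 5/9.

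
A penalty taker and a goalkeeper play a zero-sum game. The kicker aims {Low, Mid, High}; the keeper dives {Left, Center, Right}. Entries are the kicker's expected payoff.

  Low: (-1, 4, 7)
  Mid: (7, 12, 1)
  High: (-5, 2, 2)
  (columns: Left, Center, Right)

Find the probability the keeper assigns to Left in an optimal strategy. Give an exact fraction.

3/7

Row minima: Low → -1, Mid → 1, High → -5; maximin = 1.
Column maxima: Left → 7, Center → 12, Right → 7; minimax = 7.
1 ≠ 7, so there is no saddle point; optimal play is mixed.
High is strictly dominated by Low, so the kicker never plays it.
Center is strictly dominated by Left (it gives the kicker strictly more in every row), so the keeper never plays it.
On the remaining 2×2 (Low, Mid vs Left, Right):
Let the kicker play Low with probability p. Expected payoff against Left: (-1)p + 7(1−p) = −8p + 7; against Right: 7p + 1(1−p) = 6p + 1.
Setting these equal: −8p + 7 = 6p + 1 ⇒ −14p = -6 ⇒ p = 3/7, and the value is (-8)·(3/7) + 7 = 25/7.
For the keeper: with q = P(Left), equating Low's and Mid's payoffs gives −8q + 7 = 6q + 1 ⇒ q = 3/7.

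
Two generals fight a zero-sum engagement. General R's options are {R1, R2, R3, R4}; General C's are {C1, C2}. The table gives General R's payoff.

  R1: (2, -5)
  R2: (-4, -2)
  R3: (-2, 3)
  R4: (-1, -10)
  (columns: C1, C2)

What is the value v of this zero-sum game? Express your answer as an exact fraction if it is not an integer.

Row minima: R1 → -5, R2 → -4, R3 → -2, R4 → -10; maximin = -2.
Column maxima: C1 → 2, C2 → 3; minimax = 2.
-2 ≠ 2, so there is no saddle point; optimal play is mixed.
R2 is strictly dominated by R3, so General R never plays it.
R4 is strictly dominated by R1, so General R never plays it.
On the remaining 2×2 (R1, R3 vs C1, C2):
Let General R play R1 with probability p. Expected payoff against C1: 2p + (-2)(1−p) = 4p − 2; against C2: (-5)p + 3(1−p) = −8p + 3.
Setting these equal: 4p − 2 = −8p + 3 ⇒ 12p = 5 ⇒ p = 5/12, and the value is (4)·(5/12) − 2 = -1/3.
For General C: with q = P(C1), equating R1's and R3's payoffs gives 7q − 5 = −5q + 3 ⇒ q = 2/3.

-1/3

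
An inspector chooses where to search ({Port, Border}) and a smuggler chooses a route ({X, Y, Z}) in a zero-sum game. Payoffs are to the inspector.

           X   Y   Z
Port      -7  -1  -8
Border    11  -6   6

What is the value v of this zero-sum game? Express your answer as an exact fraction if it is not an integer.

-54/19

Row minima: Port → -8, Border → -6; maximin = -6.
Column maxima: X → 11, Y → -1, Z → 6; minimax = -1.
-6 ≠ -1, so there is no saddle point; optimal play is mixed.
X is strictly dominated by Z (it gives the inspector strictly more in every row), so the smuggler never plays it.
On the remaining 2×2 (Port, Border vs Y, Z):
Let the inspector play Port with probability p. Expected payoff against Y: (-1)p + (-6)(1−p) = 5p − 6; against Z: (-8)p + 6(1−p) = −14p + 6.
Setting these equal: 5p − 6 = −14p + 6 ⇒ 19p = 12 ⇒ p = 12/19, and the value is (5)·(12/19) − 6 = -54/19.
For the smuggler: with q = P(Y), equating Port's and Border's payoffs gives 7q − 8 = −12q + 6 ⇒ q = 14/19.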